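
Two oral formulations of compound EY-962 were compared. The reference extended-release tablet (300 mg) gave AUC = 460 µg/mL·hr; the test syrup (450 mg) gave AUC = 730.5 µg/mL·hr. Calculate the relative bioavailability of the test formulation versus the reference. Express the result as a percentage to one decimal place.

F_rel = (AUC_test/D_test) / (AUC_ref/D_ref)
      = (730.5/450) / (460/300)
      = 1.62333 / 1.53333 = 1.0587 = 105.87%

F_rel = 105.9%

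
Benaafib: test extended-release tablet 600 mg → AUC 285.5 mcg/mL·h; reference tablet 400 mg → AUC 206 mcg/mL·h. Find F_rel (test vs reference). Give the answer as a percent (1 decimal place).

F_rel = (AUC_test/D_test) / (AUC_ref/D_ref)
      = (285.5/600) / (206/400)
      = 0.475833 / 0.515 = 0.9239 = 92.39%

F_rel = 92.4%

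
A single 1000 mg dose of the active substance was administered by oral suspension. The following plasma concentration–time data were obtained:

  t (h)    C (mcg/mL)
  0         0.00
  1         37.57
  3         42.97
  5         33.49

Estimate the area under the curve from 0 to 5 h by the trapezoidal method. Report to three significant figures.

Trapezoidal AUC_0→5:
  [0→1]: (0.00+37.57)/2 × 1 = 18.785
  [1→3]: (37.57+42.97)/2 × 2 = 80.54
  [3→5]: (42.97+33.49)/2 × 2 = 76.46
  Sum = 175.785 mcg/mL·h

AUC = 176 mcg/mL·h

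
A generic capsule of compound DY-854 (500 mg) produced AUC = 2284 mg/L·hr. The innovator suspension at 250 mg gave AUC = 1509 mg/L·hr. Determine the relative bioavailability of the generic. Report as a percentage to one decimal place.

F_rel = (AUC_test/D_test) / (AUC_ref/D_ref)
      = (2284/500) / (1509/250)
      = 4.568 / 6.036 = 0.7568 = 75.68%

F_rel = 75.7%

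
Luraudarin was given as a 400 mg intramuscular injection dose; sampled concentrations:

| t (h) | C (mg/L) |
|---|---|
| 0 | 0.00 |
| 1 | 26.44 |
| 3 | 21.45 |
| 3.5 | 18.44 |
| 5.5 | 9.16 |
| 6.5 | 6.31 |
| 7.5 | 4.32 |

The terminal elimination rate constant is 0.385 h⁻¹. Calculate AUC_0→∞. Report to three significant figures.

Trapezoidal AUC_0→7.5:
  [0→1]: (0.00+26.44)/2 × 1 = 13.22
  [1→3]: (26.44+21.45)/2 × 2 = 47.89
  [3→3.5]: (21.45+18.44)/2 × 0.5 = 9.9725
  [3.5→5.5]: (18.44+9.16)/2 × 2 = 27.6
  [5.5→6.5]: (9.16+6.31)/2 × 1 = 7.735
  [6.5→7.5]: (6.31+4.32)/2 × 1 = 5.315
  Sum = 111.7325 mg/L·h
Extrapolated tail: C_last / k_e = 4.32 / 0.385 = 11.221
AUC_0→∞ = 111.7325 + 11.221 = 122.9535 mg/L·h

AUC = 123 mg/L·h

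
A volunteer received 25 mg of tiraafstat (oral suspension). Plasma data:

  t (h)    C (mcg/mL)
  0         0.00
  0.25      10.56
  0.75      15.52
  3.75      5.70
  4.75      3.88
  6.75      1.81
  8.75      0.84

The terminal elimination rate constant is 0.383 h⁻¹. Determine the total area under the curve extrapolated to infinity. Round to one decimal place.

AUC = 55.0 mcg/mL·h

Trapezoidal AUC_0→8.75:
  [0→0.25]: (0.00+10.56)/2 × 0.25 = 1.32
  [0.25→0.75]: (10.56+15.52)/2 × 0.5 = 6.52
  [0.75→3.75]: (15.52+5.70)/2 × 3 = 31.83
  [3.75→4.75]: (5.70+3.88)/2 × 1 = 4.79
  [4.75→6.75]: (3.88+1.81)/2 × 2 = 5.69
  [6.75→8.75]: (1.81+0.84)/2 × 2 = 2.65
  Sum = 52.8 mcg/mL·h
Extrapolated tail: C_last / k_e = 0.84 / 0.383 = 2.193
AUC_0→∞ = 52.8 + 2.193 = 54.993 mcg/mL·h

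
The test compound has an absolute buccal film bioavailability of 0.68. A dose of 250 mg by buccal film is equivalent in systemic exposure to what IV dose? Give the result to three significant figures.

Systemic exposure from an extravascular dose = F × D_ev, so the equivalent IV dose is F × D_ev.
D_iv = F × D_ev = 0.68 × 250 = 170 mg

D_iv = 170 mg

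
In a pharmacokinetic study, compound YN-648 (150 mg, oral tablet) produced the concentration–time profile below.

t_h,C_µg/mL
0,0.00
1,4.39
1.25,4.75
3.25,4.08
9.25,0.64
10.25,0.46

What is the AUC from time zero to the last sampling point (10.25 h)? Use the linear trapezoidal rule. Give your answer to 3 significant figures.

AUC = 26.9 µg/mL·h

Trapezoidal AUC_0→10.25:
  [0→1]: (0.00+4.39)/2 × 1 = 2.195
  [1→1.25]: (4.39+4.75)/2 × 0.25 = 1.1425
  [1.25→3.25]: (4.75+4.08)/2 × 2 = 8.83
  [3.25→9.25]: (4.08+0.64)/2 × 6 = 14.16
  [9.25→10.25]: (0.64+0.46)/2 × 1 = 0.55
  Sum = 26.8775 µg/mL·h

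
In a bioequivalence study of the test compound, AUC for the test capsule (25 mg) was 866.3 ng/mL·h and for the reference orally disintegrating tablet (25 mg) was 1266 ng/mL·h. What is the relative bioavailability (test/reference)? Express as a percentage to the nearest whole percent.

F_rel = 68%

F_rel = (AUC_test/D_test) / (AUC_ref/D_ref)
      = (866.3/25) / (1266/25)
      = 34.652 / 50.64 = 0.6843 = 68.43%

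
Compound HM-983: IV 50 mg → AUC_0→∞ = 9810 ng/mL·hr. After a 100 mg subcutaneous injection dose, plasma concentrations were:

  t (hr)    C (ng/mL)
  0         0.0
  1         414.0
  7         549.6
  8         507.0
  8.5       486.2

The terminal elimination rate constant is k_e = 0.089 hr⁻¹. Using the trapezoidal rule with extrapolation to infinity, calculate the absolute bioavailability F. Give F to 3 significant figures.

Trapezoidal AUC_0→8.5 (subcutaneous injection):
  [0→1]: (0.0+414.0)/2 × 1 = 207.0
  [1→7]: (414.0+549.6)/2 × 6 = 2890.8
  [7→8]: (549.6+507.0)/2 × 1 = 528.3
  [8→8.5]: (507.0+486.2)/2 × 0.5 = 248.3
  Sum = 3874.4 ng/mL·hr
Tail: C_last/k_e = 486.2/0.089 = 5462.921
AUC_0→∞ (subcutaneous injection) = 3874.4 + 5462.921 = 9337.321 ng/mL·hr
F = (AUC_ev/D_ev)/(AUC_iv/D_iv) = (9337.321/100)/(9810/50) = 93.37321/196.2 = 0.4759

F = 0.476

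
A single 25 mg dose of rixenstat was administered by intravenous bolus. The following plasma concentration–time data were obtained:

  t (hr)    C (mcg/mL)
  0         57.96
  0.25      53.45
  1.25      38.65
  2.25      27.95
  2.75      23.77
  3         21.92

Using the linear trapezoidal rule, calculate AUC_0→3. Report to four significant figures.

AUC = 111.9 mcg/mL·hr

Trapezoidal AUC_0→3:
  [0→0.25]: (57.96+53.45)/2 × 0.25 = 13.92625
  [0.25→1.25]: (53.45+38.65)/2 × 1 = 46.05
  [1.25→2.25]: (38.65+27.95)/2 × 1 = 33.3
  [2.25→2.75]: (27.95+23.77)/2 × 0.5 = 12.93
  [2.75→3]: (23.77+21.92)/2 × 0.25 = 5.71125
  Sum = 111.9175 mcg/mL·hr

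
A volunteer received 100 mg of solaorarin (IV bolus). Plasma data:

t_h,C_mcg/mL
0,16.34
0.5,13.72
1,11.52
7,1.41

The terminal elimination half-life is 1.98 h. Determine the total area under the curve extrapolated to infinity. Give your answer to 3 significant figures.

Trapezoidal AUC_0→7:
  [0→0.5]: (16.34+13.72)/2 × 0.5 = 7.515
  [0.5→1]: (13.72+11.52)/2 × 0.5 = 6.31
  [1→7]: (11.52+1.41)/2 × 6 = 38.79
  Sum = 52.615 mcg/mL·h
k_e = ln2 / t½ = 0.693147 / 1.98 = 0.3501 h^-1
Extrapolated tail: C_last / k_e = 1.41 / 0.3501 = 4.027
AUC_0→∞ = 52.615 + 4.027 = 56.642 mcg/mL·h

AUC = 56.6 mcg/mL·h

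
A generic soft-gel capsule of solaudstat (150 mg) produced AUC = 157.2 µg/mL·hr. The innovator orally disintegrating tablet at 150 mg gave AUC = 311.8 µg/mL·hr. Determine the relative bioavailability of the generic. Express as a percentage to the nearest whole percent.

F_rel = 50%

F_rel = (AUC_test/D_test) / (AUC_ref/D_ref)
      = (157.2/150) / (311.8/150)
      = 1.048 / 2.07867 = 0.5042 = 50.42%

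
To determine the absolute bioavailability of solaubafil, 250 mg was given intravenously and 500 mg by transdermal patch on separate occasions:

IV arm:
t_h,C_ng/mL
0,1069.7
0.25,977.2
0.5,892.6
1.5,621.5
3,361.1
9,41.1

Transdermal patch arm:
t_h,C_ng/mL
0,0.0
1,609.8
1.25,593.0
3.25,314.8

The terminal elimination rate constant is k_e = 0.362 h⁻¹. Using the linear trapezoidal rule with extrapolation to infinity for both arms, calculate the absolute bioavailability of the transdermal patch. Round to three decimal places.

F = 0.338

Trapezoidal AUC_0→9 (IV):
  [0→0.25]: (1069.7+977.2)/2 × 0.25 = 255.8625
  [0.25→0.5]: (977.2+892.6)/2 × 0.25 = 233.725
  [0.5→1.5]: (892.6+621.5)/2 × 1 = 757.05
  [1.5→3]: (621.5+361.1)/2 × 1.5 = 736.95
  [3→9]: (361.1+41.1)/2 × 6 = 1206.6
  Sum = 3190.1875 ng/mL·h
IV tail: 41.1/0.362 = 113.536; AUC_iv,0→∞ = 3190.1875 + 113.536 = 3303.7235 ng/mL·h
Trapezoidal AUC_0→3.25 (transdermal patch):
  [0→1]: (0.0+609.8)/2 × 1 = 304.9
  [1→1.25]: (609.8+593.0)/2 × 0.25 = 150.35
  [1.25→3.25]: (593.0+314.8)/2 × 2 = 907.8
  Sum = 1363.05 ng/mL·h
transdermal patch tail: 314.8/0.362 = 869.613; AUC_ev,0→∞ = 1363.05 + 869.613 = 2232.663 ng/mL·h
F = (AUC_ev/D_ev)/(AUC_iv/D_iv) = (2232.663/500)/(3303.7235/250) = 4.465326/13.214894 = 0.3379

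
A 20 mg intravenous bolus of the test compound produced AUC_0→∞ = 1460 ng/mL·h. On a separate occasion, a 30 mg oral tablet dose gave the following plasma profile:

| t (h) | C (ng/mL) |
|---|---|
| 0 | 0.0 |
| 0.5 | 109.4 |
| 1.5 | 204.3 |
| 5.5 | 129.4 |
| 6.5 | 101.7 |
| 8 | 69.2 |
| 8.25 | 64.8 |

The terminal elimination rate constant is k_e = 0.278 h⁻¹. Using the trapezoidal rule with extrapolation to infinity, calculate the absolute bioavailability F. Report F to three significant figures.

F = 0.614

Trapezoidal AUC_0→8.25 (oral tablet):
  [0→0.5]: (0.0+109.4)/2 × 0.5 = 27.35
  [0.5→1.5]: (109.4+204.3)/2 × 1 = 156.85
  [1.5→5.5]: (204.3+129.4)/2 × 4 = 667.4
  [5.5→6.5]: (129.4+101.7)/2 × 1 = 115.55
  [6.5→8]: (101.7+69.2)/2 × 1.5 = 128.175
  [8→8.25]: (69.2+64.8)/2 × 0.25 = 16.75
  Sum = 1112.075 ng/mL·h
Tail: C_last/k_e = 64.8/0.278 = 233.094
AUC_0→∞ (oral tablet) = 1112.075 + 233.094 = 1345.169 ng/mL·h
F = (AUC_ev/D_ev)/(AUC_iv/D_iv) = (1345.169/30)/(1460/20) = 44.839/73 = 0.6142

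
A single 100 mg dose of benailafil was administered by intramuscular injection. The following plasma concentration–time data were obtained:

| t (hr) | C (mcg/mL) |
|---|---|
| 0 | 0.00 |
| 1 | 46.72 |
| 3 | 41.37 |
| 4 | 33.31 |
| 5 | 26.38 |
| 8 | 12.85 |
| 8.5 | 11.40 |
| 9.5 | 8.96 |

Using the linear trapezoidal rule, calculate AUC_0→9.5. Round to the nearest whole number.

Trapezoidal AUC_0→9.5:
  [0→1]: (0.00+46.72)/2 × 1 = 23.36
  [1→3]: (46.72+41.37)/2 × 2 = 88.09
  [3→4]: (41.37+33.31)/2 × 1 = 37.34
  [4→5]: (33.31+26.38)/2 × 1 = 29.845
  [5→8]: (26.38+12.85)/2 × 3 = 58.845
  [8→8.5]: (12.85+11.40)/2 × 0.5 = 6.0625
  [8.5→9.5]: (11.40+8.96)/2 × 1 = 10.18
  Sum = 253.7225 mcg/mL·hr

AUC = 254 mcg/mL·hr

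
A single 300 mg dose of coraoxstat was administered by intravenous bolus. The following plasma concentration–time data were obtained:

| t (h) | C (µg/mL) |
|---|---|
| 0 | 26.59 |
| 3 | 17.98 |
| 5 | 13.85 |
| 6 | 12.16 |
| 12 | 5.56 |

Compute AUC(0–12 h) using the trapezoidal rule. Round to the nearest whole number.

AUC = 165 µg/mL·h

Trapezoidal AUC_0→12:
  [0→3]: (26.59+17.98)/2 × 3 = 66.855
  [3→5]: (17.98+13.85)/2 × 2 = 31.83
  [5→6]: (13.85+12.16)/2 × 1 = 13.005
  [6→12]: (12.16+5.56)/2 × 6 = 53.16
  Sum = 164.85 µg/mL·h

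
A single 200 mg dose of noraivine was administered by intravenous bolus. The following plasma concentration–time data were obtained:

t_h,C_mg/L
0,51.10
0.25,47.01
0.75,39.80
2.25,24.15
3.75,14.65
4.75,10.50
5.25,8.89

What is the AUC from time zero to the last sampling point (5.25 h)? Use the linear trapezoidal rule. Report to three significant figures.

AUC = 128 mg/L·h

Trapezoidal AUC_0→5.25:
  [0→0.25]: (51.10+47.01)/2 × 0.25 = 12.26375
  [0.25→0.75]: (47.01+39.80)/2 × 0.5 = 21.7025
  [0.75→2.25]: (39.80+24.15)/2 × 1.5 = 47.9625
  [2.25→3.75]: (24.15+14.65)/2 × 1.5 = 29.1
  [3.75→4.75]: (14.65+10.50)/2 × 1 = 12.575
  [4.75→5.25]: (10.50+8.89)/2 × 0.5 = 4.8475
  Sum = 128.45125 mg/L·h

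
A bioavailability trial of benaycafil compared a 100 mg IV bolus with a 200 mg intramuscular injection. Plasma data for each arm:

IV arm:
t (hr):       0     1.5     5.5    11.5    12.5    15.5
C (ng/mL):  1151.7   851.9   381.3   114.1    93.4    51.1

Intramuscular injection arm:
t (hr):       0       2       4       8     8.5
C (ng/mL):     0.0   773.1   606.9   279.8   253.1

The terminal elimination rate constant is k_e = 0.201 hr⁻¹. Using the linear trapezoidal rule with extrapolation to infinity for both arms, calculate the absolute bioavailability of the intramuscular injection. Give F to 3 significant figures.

F = 0.441

Trapezoidal AUC_0→15.5 (IV):
  [0→1.5]: (1151.7+851.9)/2 × 1.5 = 1502.7
  [1.5→5.5]: (851.9+381.3)/2 × 4 = 2466.4
  [5.5→11.5]: (381.3+114.1)/2 × 6 = 1486.2
  [11.5→12.5]: (114.1+93.4)/2 × 1 = 103.75
  [12.5→15.5]: (93.4+51.1)/2 × 3 = 216.75
  Sum = 5775.8 ng/mL·hr
IV tail: 51.1/0.201 = 254.229; AUC_iv,0→∞ = 5775.8 + 254.229 = 6030.029 ng/mL·hr
Trapezoidal AUC_0→8.5 (intramuscular injection):
  [0→2]: (0.0+773.1)/2 × 2 = 773.1
  [2→4]: (773.1+606.9)/2 × 2 = 1380.0
  [4→8]: (606.9+279.8)/2 × 4 = 1773.4
  [8→8.5]: (279.8+253.1)/2 × 0.5 = 133.225
  Sum = 4059.725 ng/mL·hr
intramuscular injection tail: 253.1/0.201 = 1259.204; AUC_ev,0→∞ = 4059.725 + 1259.204 = 5318.929 ng/mL·hr
F = (AUC_ev/D_ev)/(AUC_iv/D_iv) = (5318.929/200)/(6030.029/100) = 26.594645/60.30029 = 0.4410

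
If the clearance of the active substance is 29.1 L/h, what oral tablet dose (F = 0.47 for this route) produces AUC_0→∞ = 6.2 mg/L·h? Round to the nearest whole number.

Dose = CL × AUC_0→∞ / F
     = 29.1 × 6.2 / 0.47 = 383.872 mg

Dose = 384 mg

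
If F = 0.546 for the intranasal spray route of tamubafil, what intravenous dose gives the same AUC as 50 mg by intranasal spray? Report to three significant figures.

D_iv = 27.3 mg

Systemic exposure from an extravascular dose = F × D_ev, so the equivalent IV dose is F × D_ev.
D_iv = F × D_ev = 0.546 × 50 = 27.3 mg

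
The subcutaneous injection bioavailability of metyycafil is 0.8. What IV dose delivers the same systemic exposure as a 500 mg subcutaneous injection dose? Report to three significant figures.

D_iv = 400 mg

Systemic exposure from an extravascular dose = F × D_ev, so the equivalent IV dose is F × D_ev.
D_iv = F × D_ev = 0.8 × 500 = 400 mg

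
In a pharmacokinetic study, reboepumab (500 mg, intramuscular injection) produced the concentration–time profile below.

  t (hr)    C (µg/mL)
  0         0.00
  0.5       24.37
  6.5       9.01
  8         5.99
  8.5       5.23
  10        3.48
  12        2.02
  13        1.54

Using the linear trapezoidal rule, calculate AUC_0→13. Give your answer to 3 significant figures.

Trapezoidal AUC_0→13:
  [0→0.5]: (0.00+24.37)/2 × 0.5 = 6.0925
  [0.5→6.5]: (24.37+9.01)/2 × 6 = 100.14
  [6.5→8]: (9.01+5.99)/2 × 1.5 = 11.25
  [8→8.5]: (5.99+5.23)/2 × 0.5 = 2.805
  [8.5→10]: (5.23+3.48)/2 × 1.5 = 6.5325
  [10→12]: (3.48+2.02)/2 × 2 = 5.5
  [12→13]: (2.02+1.54)/2 × 1 = 1.78
  Sum = 134.1 µg/mL·hr

AUC = 134 µg/mL·hr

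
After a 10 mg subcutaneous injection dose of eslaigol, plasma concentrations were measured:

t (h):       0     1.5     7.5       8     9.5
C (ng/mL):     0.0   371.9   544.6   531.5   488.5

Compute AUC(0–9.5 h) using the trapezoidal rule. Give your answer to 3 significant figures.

Trapezoidal AUC_0→9.5:
  [0→1.5]: (0.0+371.9)/2 × 1.5 = 278.925
  [1.5→7.5]: (371.9+544.6)/2 × 6 = 2749.5
  [7.5→8]: (544.6+531.5)/2 × 0.5 = 269.025
  [8→9.5]: (531.5+488.5)/2 × 1.5 = 765.0
  Sum = 4062.45 ng/mL·h

AUC = 4060 ng/mL·h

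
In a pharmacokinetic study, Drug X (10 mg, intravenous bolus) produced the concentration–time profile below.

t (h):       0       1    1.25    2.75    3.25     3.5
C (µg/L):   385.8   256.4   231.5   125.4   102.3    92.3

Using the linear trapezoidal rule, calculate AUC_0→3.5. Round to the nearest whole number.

AUC = 731 µg/L·h

Trapezoidal AUC_0→3.5:
  [0→1]: (385.8+256.4)/2 × 1 = 321.1
  [1→1.25]: (256.4+231.5)/2 × 0.25 = 60.9875
  [1.25→2.75]: (231.5+125.4)/2 × 1.5 = 267.675
  [2.75→3.25]: (125.4+102.3)/2 × 0.5 = 56.925
  [3.25→3.5]: (102.3+92.3)/2 × 0.25 = 24.325
  Sum = 731.0125 µg/L·h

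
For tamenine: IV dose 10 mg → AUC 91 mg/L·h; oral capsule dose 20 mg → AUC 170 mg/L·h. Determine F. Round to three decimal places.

F = (AUC_ev / D_ev) / (AUC_iv / D_iv)
  = (170/20) / (91/10)
  = 8.5 / 9.1 = 0.9341

F = 0.934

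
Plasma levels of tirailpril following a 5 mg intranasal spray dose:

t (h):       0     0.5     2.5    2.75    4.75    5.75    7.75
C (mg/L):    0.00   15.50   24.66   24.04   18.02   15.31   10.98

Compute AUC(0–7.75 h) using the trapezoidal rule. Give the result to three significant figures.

AUC = 135 mg/L·h

Trapezoidal AUC_0→7.75:
  [0→0.5]: (0.00+15.50)/2 × 0.5 = 3.875
  [0.5→2.5]: (15.50+24.66)/2 × 2 = 40.16
  [2.5→2.75]: (24.66+24.04)/2 × 0.25 = 6.0875
  [2.75→4.75]: (24.04+18.02)/2 × 2 = 42.06
  [4.75→5.75]: (18.02+15.31)/2 × 1 = 16.665
  [5.75→7.75]: (15.31+10.98)/2 × 2 = 26.29
  Sum = 135.1375 mg/L·h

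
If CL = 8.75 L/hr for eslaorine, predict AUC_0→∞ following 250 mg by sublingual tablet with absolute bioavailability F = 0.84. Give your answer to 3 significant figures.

AUC = 24.0 mg/L·hr

AUC_0→∞ = F × Dose / CL
        = 0.84 × 250 / 8.75 = 24 mg/L·hr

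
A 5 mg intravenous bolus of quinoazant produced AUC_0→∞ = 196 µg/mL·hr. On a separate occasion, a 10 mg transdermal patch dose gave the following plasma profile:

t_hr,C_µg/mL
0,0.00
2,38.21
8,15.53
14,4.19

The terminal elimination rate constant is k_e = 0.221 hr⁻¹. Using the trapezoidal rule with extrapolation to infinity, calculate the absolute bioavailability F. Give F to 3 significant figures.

F = 0.708

Trapezoidal AUC_0→14 (transdermal patch):
  [0→2]: (0.00+38.21)/2 × 2 = 38.21
  [2→8]: (38.21+15.53)/2 × 6 = 161.22
  [8→14]: (15.53+4.19)/2 × 6 = 59.16
  Sum = 258.59 µg/mL·hr
Tail: C_last/k_e = 4.19/0.221 = 18.959
AUC_0→∞ (transdermal patch) = 258.59 + 18.959 = 277.549 µg/mL·hr
F = (AUC_ev/D_ev)/(AUC_iv/D_iv) = (277.549/10)/(196/5) = 27.7549/39.2 = 0.7080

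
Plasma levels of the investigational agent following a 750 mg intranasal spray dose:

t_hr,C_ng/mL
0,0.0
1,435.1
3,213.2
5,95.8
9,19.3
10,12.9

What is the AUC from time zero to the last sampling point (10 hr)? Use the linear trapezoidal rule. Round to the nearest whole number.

Trapezoidal AUC_0→10:
  [0→1]: (0.0+435.1)/2 × 1 = 217.55
  [1→3]: (435.1+213.2)/2 × 2 = 648.3
  [3→5]: (213.2+95.8)/2 × 2 = 309.0
  [5→9]: (95.8+19.3)/2 × 4 = 230.2
  [9→10]: (19.3+12.9)/2 × 1 = 16.1
  Sum = 1421.15 ng/mL·hr

AUC = 1421 ng/mL·hr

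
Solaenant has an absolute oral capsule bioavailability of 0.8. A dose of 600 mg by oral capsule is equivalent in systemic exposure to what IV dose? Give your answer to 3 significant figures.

Systemic exposure from an extravascular dose = F × D_ev, so the equivalent IV dose is F × D_ev.
D_iv = F × D_ev = 0.8 × 600 = 480 mg

D_iv = 480 mg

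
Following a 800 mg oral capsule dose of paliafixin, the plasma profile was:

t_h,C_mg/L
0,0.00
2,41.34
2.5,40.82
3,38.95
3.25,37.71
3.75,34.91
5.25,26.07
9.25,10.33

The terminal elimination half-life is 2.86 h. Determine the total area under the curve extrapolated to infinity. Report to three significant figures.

Trapezoidal AUC_0→9.25:
  [0→2]: (0.00+41.34)/2 × 2 = 41.34
  [2→2.5]: (41.34+40.82)/2 × 0.5 = 20.54
  [2.5→3]: (40.82+38.95)/2 × 0.5 = 19.9425
  [3→3.25]: (38.95+37.71)/2 × 0.25 = 9.5825
  [3.25→3.75]: (37.71+34.91)/2 × 0.5 = 18.155
  [3.75→5.25]: (34.91+26.07)/2 × 1.5 = 45.735
  [5.25→9.25]: (26.07+10.33)/2 × 4 = 72.8
  Sum = 228.095 mg/L·h
k_e = ln2 / t½ = 0.693147 / 2.86 = 0.2424 h^-1
Extrapolated tail: C_last / k_e = 10.33 / 0.2424 = 42.616
AUC_0→∞ = 228.095 + 42.616 = 270.711 mg/L·h

AUC = 271 mg/L·h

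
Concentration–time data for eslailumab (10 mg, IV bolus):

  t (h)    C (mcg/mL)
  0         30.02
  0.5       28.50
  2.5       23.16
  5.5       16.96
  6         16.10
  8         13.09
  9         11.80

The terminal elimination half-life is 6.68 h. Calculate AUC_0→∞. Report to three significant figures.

Trapezoidal AUC_0→9:
  [0→0.5]: (30.02+28.50)/2 × 0.5 = 14.63
  [0.5→2.5]: (28.50+23.16)/2 × 2 = 51.66
  [2.5→5.5]: (23.16+16.96)/2 × 3 = 60.18
  [5.5→6]: (16.96+16.10)/2 × 0.5 = 8.265
  [6→8]: (16.10+13.09)/2 × 2 = 29.19
  [8→9]: (13.09+11.80)/2 × 1 = 12.445
  Sum = 176.37 mcg/mL·h
k_e = ln2 / t½ = 0.693147 / 6.68 = 0.1038 h^-1
Extrapolated tail: C_last / k_e = 11.80 / 0.1038 = 113.680
AUC_0→∞ = 176.37 + 113.680 = 290.05 mcg/mL·h

AUC = 290 mcg/mL·h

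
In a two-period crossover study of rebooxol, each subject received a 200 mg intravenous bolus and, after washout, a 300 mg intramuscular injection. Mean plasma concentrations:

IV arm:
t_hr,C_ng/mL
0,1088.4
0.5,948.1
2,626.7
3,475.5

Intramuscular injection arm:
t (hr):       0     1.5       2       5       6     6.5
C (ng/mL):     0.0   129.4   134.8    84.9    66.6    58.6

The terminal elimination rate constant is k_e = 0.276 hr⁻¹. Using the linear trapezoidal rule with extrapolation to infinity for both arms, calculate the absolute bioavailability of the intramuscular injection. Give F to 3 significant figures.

F = 0.137

Trapezoidal AUC_0→3 (IV):
  [0→0.5]: (1088.4+948.1)/2 × 0.5 = 509.125
  [0.5→2]: (948.1+626.7)/2 × 1.5 = 1181.1
  [2→3]: (626.7+475.5)/2 × 1 = 551.1
  Sum = 2241.325 ng/mL·hr
IV tail: 475.5/0.276 = 1722.826; AUC_iv,0→∞ = 2241.325 + 1722.826 = 3964.151 ng/mL·hr
Trapezoidal AUC_0→6.5 (intramuscular injection):
  [0→1.5]: (0.0+129.4)/2 × 1.5 = 97.05
  [1.5→2]: (129.4+134.8)/2 × 0.5 = 66.05
  [2→5]: (134.8+84.9)/2 × 3 = 329.55
  [5→6]: (84.9+66.6)/2 × 1 = 75.75
  [6→6.5]: (66.6+58.6)/2 × 0.5 = 31.3
  Sum = 599.7 ng/mL·hr
intramuscular injection tail: 58.6/0.276 = 212.319; AUC_ev,0→∞ = 599.7 + 212.319 = 812.019 ng/mL·hr
F = (AUC_ev/D_ev)/(AUC_iv/D_iv) = (812.019/300)/(3964.151/200) = 2.70673/19.820755 = 0.1366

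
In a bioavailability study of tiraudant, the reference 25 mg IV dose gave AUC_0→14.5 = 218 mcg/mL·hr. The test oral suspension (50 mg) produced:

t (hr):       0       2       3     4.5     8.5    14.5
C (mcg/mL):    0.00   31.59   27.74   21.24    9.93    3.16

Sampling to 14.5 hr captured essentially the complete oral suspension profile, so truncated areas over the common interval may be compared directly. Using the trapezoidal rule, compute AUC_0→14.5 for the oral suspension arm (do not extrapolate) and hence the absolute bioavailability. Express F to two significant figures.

Trapezoidal AUC_0→14.5 (oral suspension):
  [0→2]: (0.00+31.59)/2 × 2 = 31.59
  [2→3]: (31.59+27.74)/2 × 1 = 29.665
  [3→4.5]: (27.74+21.24)/2 × 1.5 = 36.735
  [4.5→8.5]: (21.24+9.93)/2 × 4 = 62.34
  [8.5→14.5]: (9.93+3.16)/2 × 6 = 39.27
  Sum = 199.6 mcg/mL·hr
F = (AUC_ev/D_ev)/(AUC_iv/D_iv) = (199.6/50)/(218/25) = 3.992/8.72 = 0.4578

F = 0.46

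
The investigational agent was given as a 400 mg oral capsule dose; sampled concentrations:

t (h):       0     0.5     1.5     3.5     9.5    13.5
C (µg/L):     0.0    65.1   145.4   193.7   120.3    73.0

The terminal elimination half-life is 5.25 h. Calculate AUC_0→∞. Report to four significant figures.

AUC = 2342 µg/L·h

Trapezoidal AUC_0→13.5:
  [0→0.5]: (0.0+65.1)/2 × 0.5 = 16.275
  [0.5→1.5]: (65.1+145.4)/2 × 1 = 105.25
  [1.5→3.5]: (145.4+193.7)/2 × 2 = 339.1
  [3.5→9.5]: (193.7+120.3)/2 × 6 = 942.0
  [9.5→13.5]: (120.3+73.0)/2 × 4 = 386.6
  Sum = 1789.225 µg/L·h
k_e = ln2 / t½ = 0.693147 / 5.25 = 0.1320 h^-1
Extrapolated tail: C_last / k_e = 73.0 / 0.132 = 553.030
AUC_0→∞ = 1789.225 + 553.030 = 2342.255 µg/L·h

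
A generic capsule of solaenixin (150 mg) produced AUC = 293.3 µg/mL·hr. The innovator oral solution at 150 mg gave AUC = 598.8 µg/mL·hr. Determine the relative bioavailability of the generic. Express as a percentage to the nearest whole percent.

F_rel = (AUC_test/D_test) / (AUC_ref/D_ref)
      = (293.3/150) / (598.8/150)
      = 1.95533 / 3.992 = 0.4898 = 48.98%

F_rel = 49%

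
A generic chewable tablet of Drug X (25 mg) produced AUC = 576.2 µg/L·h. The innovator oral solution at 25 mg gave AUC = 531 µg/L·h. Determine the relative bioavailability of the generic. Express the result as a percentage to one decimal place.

F_rel = 108.5%

F_rel = (AUC_test/D_test) / (AUC_ref/D_ref)
      = (576.2/25) / (531/25)
      = 23.048 / 21.24 = 1.0851 = 108.51%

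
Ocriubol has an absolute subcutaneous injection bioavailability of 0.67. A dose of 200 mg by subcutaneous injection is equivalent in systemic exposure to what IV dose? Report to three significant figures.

D_iv = 134 mg

Systemic exposure from an extravascular dose = F × D_ev, so the equivalent IV dose is F × D_ev.
D_iv = F × D_ev = 0.67 × 200 = 134 mg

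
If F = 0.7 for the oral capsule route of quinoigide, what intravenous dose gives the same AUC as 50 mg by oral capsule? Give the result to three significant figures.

D_iv = 35.0 mg

Systemic exposure from an extravascular dose = F × D_ev, so the equivalent IV dose is F × D_ev.
D_iv = F × D_ev = 0.7 × 50 = 35 mg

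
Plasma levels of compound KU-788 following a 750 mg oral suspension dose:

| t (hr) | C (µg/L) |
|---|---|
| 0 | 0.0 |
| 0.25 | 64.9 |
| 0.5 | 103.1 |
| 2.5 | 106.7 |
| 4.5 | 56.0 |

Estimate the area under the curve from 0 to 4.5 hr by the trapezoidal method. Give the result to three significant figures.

AUC = 402 µg/L·hr

Trapezoidal AUC_0→4.5:
  [0→0.25]: (0.0+64.9)/2 × 0.25 = 8.1125
  [0.25→0.5]: (64.9+103.1)/2 × 0.25 = 21.0
  [0.5→2.5]: (103.1+106.7)/2 × 2 = 209.8
  [2.5→4.5]: (106.7+56.0)/2 × 2 = 162.7
  Sum = 401.6125 µg/L·hr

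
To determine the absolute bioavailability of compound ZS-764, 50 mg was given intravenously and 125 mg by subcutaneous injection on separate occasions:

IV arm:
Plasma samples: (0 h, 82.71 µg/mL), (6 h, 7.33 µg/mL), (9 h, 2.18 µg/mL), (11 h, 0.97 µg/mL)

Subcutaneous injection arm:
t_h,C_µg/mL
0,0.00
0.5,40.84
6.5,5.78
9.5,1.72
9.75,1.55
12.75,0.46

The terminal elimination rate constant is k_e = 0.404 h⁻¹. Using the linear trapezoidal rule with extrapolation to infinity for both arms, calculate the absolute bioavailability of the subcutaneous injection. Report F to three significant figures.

Trapezoidal AUC_0→11 (IV):
  [0→6]: (82.71+7.33)/2 × 6 = 270.12
  [6→9]: (7.33+2.18)/2 × 3 = 14.265
  [9→11]: (2.18+0.97)/2 × 2 = 3.15
  Sum = 287.535 µg/mL·h
IV tail: 0.97/0.404 = 2.401; AUC_iv,0→∞ = 287.535 + 2.401 = 289.936 µg/mL·h
Trapezoidal AUC_0→12.75 (subcutaneous injection):
  [0→0.5]: (0.00+40.84)/2 × 0.5 = 10.21
  [0.5→6.5]: (40.84+5.78)/2 × 6 = 139.86
  [6.5→9.5]: (5.78+1.72)/2 × 3 = 11.25
  [9.5→9.75]: (1.72+1.55)/2 × 0.25 = 0.40875
  [9.75→12.75]: (1.55+0.46)/2 × 3 = 3.015
  Sum = 164.74375 µg/mL·h
subcutaneous injection tail: 0.46/0.404 = 1.139; AUC_ev,0→∞ = 164.74375 + 1.139 = 165.88275 µg/mL·h
F = (AUC_ev/D_ev)/(AUC_iv/D_iv) = (165.88275/125)/(289.936/50) = 1.327062/5.79872 = 0.2289

F = 0.229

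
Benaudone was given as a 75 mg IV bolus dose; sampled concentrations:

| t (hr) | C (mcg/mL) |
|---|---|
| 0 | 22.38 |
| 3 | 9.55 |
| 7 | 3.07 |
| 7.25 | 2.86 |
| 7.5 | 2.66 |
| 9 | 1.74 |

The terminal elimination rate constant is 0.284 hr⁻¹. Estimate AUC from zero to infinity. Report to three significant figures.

AUC = 84.0 mcg/mL·hr

Trapezoidal AUC_0→9:
  [0→3]: (22.38+9.55)/2 × 3 = 47.895
  [3→7]: (9.55+3.07)/2 × 4 = 25.24
  [7→7.25]: (3.07+2.86)/2 × 0.25 = 0.74125
  [7.25→7.5]: (2.86+2.66)/2 × 0.25 = 0.69
  [7.5→9]: (2.66+1.74)/2 × 1.5 = 3.3
  Sum = 77.86625 mcg/mL·hr
Extrapolated tail: C_last / k_e = 1.74 / 0.284 = 6.127
AUC_0→∞ = 77.86625 + 6.127 = 83.99325 mcg/mL·hr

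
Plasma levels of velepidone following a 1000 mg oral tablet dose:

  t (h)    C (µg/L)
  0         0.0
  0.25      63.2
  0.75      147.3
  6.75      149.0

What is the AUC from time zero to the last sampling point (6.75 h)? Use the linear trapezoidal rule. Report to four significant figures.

Trapezoidal AUC_0→6.75:
  [0→0.25]: (0.0+63.2)/2 × 0.25 = 7.9
  [0.25→0.75]: (63.2+147.3)/2 × 0.5 = 52.625
  [0.75→6.75]: (147.3+149.0)/2 × 6 = 888.9
  Sum = 949.425 µg/L·h

AUC = 949.4 µg/L·h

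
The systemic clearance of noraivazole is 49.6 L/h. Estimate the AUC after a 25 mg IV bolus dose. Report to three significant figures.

AUC = 0.504 mg/L·h

AUC_0→∞ = Dose_iv / CL
        = 25 / 49.6 = 0.504032 mg/L·h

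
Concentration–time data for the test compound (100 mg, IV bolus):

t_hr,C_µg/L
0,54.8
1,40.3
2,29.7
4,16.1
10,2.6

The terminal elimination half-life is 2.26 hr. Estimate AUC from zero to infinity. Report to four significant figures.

AUC = 192.9 µg/L·hr

Trapezoidal AUC_0→10:
  [0→1]: (54.8+40.3)/2 × 1 = 47.55
  [1→2]: (40.3+29.7)/2 × 1 = 35.0
  [2→4]: (29.7+16.1)/2 × 2 = 45.8
  [4→10]: (16.1+2.6)/2 × 6 = 56.1
  Sum = 184.45 µg/L·hr
k_e = ln2 / t½ = 0.693147 / 2.26 = 0.3067 hr^-1
Extrapolated tail: C_last / k_e = 2.6 / 0.3067 = 8.477
AUC_0→∞ = 184.45 + 8.477 = 192.927 µg/L·hr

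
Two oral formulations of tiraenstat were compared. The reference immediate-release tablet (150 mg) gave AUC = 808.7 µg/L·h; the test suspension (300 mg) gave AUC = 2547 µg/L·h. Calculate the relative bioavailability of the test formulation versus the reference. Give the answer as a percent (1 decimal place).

F_rel = (AUC_test/D_test) / (AUC_ref/D_ref)
      = (2547/300) / (808.7/150)
      = 8.49 / 5.39133 = 1.5748 = 157.48%

F_rel = 157.5%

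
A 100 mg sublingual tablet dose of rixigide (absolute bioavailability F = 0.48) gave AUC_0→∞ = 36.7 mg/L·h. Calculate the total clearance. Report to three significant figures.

CL = 1.31 L/h

CL = F × Dose / AUC_0→∞
   = 0.48 × 100 / 36.7 = 1.3079 L/h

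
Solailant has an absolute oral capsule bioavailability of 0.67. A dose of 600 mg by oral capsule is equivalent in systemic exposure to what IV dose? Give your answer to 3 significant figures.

D_iv = 402 mg

Systemic exposure from an extravascular dose = F × D_ev, so the equivalent IV dose is F × D_ev.
D_iv = F × D_ev = 0.67 × 600 = 402 mg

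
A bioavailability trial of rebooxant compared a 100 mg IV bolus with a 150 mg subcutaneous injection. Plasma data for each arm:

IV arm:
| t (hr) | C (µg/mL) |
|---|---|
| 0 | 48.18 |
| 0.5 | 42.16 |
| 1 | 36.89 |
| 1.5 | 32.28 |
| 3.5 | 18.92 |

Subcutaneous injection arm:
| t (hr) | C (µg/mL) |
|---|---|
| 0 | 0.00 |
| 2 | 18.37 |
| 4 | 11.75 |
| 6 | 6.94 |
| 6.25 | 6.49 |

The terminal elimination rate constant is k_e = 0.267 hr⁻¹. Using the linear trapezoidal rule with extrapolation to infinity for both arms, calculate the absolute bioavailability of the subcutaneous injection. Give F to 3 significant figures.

F = 0.342

Trapezoidal AUC_0→3.5 (IV):
  [0→0.5]: (48.18+42.16)/2 × 0.5 = 22.585
  [0.5→1]: (42.16+36.89)/2 × 0.5 = 19.7625
  [1→1.5]: (36.89+32.28)/2 × 0.5 = 17.2925
  [1.5→3.5]: (32.28+18.92)/2 × 2 = 51.2
  Sum = 110.84 µg/mL·hr
IV tail: 18.92/0.267 = 70.861; AUC_iv,0→∞ = 110.84 + 70.861 = 181.701 µg/mL·hr
Trapezoidal AUC_0→6.25 (subcutaneous injection):
  [0→2]: (0.00+18.37)/2 × 2 = 18.37
  [2→4]: (18.37+11.75)/2 × 2 = 30.12
  [4→6]: (11.75+6.94)/2 × 2 = 18.69
  [6→6.25]: (6.94+6.49)/2 × 0.25 = 1.67875
  Sum = 68.85875 µg/mL·hr
subcutaneous injection tail: 6.49/0.267 = 24.307; AUC_ev,0→∞ = 68.85875 + 24.307 = 93.16575 µg/mL·hr
F = (AUC_ev/D_ev)/(AUC_iv/D_iv) = (93.16575/150)/(181.701/100) = 0.621105/1.81701 = 0.3418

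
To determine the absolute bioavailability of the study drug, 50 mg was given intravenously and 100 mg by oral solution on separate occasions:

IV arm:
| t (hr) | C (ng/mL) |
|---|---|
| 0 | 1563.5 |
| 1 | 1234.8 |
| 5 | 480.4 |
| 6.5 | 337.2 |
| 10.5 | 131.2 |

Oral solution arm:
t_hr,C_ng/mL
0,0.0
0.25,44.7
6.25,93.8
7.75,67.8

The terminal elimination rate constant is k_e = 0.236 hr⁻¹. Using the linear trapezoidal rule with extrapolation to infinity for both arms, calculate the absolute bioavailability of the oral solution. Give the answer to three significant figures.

F = 0.0598

Trapezoidal AUC_0→10.5 (IV):
  [0→1]: (1563.5+1234.8)/2 × 1 = 1399.15
  [1→5]: (1234.8+480.4)/2 × 4 = 3430.4
  [5→6.5]: (480.4+337.2)/2 × 1.5 = 613.2
  [6.5→10.5]: (337.2+131.2)/2 × 4 = 936.8
  Sum = 6379.55 ng/mL·hr
IV tail: 131.2/0.236 = 555.932; AUC_iv,0→∞ = 6379.55 + 555.932 = 6935.482 ng/mL·hr
Trapezoidal AUC_0→7.75 (oral solution):
  [0→0.25]: (0.0+44.7)/2 × 0.25 = 5.5875
  [0.25→6.25]: (44.7+93.8)/2 × 6 = 415.5
  [6.25→7.75]: (93.8+67.8)/2 × 1.5 = 121.2
  Sum = 542.2875 ng/mL·hr
oral solution tail: 67.8/0.236 = 287.288; AUC_ev,0→∞ = 542.2875 + 287.288 = 829.5755 ng/mL·hr
F = (AUC_ev/D_ev)/(AUC_iv/D_iv) = (829.5755/100)/(6935.482/50) = 8.295755/138.70964 = 0.0598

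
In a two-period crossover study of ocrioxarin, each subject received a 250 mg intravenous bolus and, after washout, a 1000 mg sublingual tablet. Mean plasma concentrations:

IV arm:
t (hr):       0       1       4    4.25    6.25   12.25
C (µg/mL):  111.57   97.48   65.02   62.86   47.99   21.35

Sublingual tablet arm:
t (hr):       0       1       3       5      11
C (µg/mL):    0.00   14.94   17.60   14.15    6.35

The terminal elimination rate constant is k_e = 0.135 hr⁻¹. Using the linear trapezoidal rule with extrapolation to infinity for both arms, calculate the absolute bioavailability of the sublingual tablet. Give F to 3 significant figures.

F = 0.0536

Trapezoidal AUC_0→12.25 (IV):
  [0→1]: (111.57+97.48)/2 × 1 = 104.525
  [1→4]: (97.48+65.02)/2 × 3 = 243.75
  [4→4.25]: (65.02+62.86)/2 × 0.25 = 15.985
  [4.25→6.25]: (62.86+47.99)/2 × 2 = 110.85
  [6.25→12.25]: (47.99+21.35)/2 × 6 = 208.02
  Sum = 683.13 µg/mL·hr
IV tail: 21.35/0.135 = 158.148; AUC_iv,0→∞ = 683.13 + 158.148 = 841.278 µg/mL·hr
Trapezoidal AUC_0→11 (sublingual tablet):
  [0→1]: (0.00+14.94)/2 × 1 = 7.47
  [1→3]: (14.94+17.60)/2 × 2 = 32.54
  [3→5]: (17.60+14.15)/2 × 2 = 31.75
  [5→11]: (14.15+6.35)/2 × 6 = 61.5
  Sum = 133.26 µg/mL·hr
sublingual tablet tail: 6.35/0.135 = 47.037; AUC_ev,0→∞ = 133.26 + 47.037 = 180.297 µg/mL·hr
F = (AUC_ev/D_ev)/(AUC_iv/D_iv) = (180.297/1000)/(841.278/250) = 0.180297/3.365112 = 0.0536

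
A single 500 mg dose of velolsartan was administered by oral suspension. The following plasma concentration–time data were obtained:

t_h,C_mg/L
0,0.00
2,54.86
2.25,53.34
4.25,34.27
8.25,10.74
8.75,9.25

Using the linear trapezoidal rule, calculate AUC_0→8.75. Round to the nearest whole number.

Trapezoidal AUC_0→8.75:
  [0→2]: (0.00+54.86)/2 × 2 = 54.86
  [2→2.25]: (54.86+53.34)/2 × 0.25 = 13.525
  [2.25→4.25]: (53.34+34.27)/2 × 2 = 87.61
  [4.25→8.25]: (34.27+10.74)/2 × 4 = 90.02
  [8.25→8.75]: (10.74+9.25)/2 × 0.5 = 4.9975
  Sum = 251.0125 mg/L·h

AUC = 251 mg/L·h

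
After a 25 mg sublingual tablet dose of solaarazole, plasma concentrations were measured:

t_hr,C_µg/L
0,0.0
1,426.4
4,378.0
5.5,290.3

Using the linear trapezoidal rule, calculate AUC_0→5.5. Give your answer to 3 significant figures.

AUC = 1920 µg/L·hr

Trapezoidal AUC_0→5.5:
  [0→1]: (0.0+426.4)/2 × 1 = 213.2
  [1→4]: (426.4+378.0)/2 × 3 = 1206.6
  [4→5.5]: (378.0+290.3)/2 × 1.5 = 501.225
  Sum = 1921.025 µg/L·hr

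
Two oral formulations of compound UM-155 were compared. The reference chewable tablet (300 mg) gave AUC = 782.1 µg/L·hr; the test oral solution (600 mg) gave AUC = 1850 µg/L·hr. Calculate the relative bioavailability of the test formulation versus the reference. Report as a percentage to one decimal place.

F_rel = 118.3%

F_rel = (AUC_test/D_test) / (AUC_ref/D_ref)
      = (1850/600) / (782.1/300)
      = 3.08333 / 2.607 = 1.1827 = 118.27%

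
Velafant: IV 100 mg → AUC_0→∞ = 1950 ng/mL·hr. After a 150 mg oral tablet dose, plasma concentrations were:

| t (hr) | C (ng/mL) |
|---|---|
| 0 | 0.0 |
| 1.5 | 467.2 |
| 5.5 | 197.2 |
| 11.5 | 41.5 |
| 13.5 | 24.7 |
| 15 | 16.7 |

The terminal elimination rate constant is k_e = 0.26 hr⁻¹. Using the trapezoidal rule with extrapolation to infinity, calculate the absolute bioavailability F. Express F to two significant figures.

F = 0.87

Trapezoidal AUC_0→15 (oral tablet):
  [0→1.5]: (0.0+467.2)/2 × 1.5 = 350.4
  [1.5→5.5]: (467.2+197.2)/2 × 4 = 1328.8
  [5.5→11.5]: (197.2+41.5)/2 × 6 = 716.1
  [11.5→13.5]: (41.5+24.7)/2 × 2 = 66.2
  [13.5→15]: (24.7+16.7)/2 × 1.5 = 31.05
  Sum = 2492.55 ng/mL·hr
Tail: C_last/k_e = 16.7/0.26 = 64.231
AUC_0→∞ (oral tablet) = 2492.55 + 64.231 = 2556.781 ng/mL·hr
F = (AUC_ev/D_ev)/(AUC_iv/D_iv) = (2556.781/150)/(1950/100) = 17.0452/19.5 = 0.8741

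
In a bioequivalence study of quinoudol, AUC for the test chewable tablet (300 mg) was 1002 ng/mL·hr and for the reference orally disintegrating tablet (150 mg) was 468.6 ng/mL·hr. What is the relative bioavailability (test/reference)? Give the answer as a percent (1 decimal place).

F_rel = 106.9%

F_rel = (AUC_test/D_test) / (AUC_ref/D_ref)
      = (1002/300) / (468.6/150)
      = 3.34 / 3.124 = 1.0691 = 106.91%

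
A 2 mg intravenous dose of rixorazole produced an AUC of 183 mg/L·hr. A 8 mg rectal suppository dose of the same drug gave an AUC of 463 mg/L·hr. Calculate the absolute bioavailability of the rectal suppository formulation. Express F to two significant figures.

F = (AUC_ev / D_ev) / (AUC_iv / D_iv)
  = (463/8) / (183/2)
  = 57.875 / 91.5 = 0.6325

F = 0.63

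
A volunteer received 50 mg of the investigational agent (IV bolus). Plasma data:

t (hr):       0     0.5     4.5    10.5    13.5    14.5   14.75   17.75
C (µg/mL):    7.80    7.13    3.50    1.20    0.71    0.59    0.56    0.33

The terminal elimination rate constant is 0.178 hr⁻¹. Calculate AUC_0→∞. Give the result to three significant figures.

AUC = 45.9 µg/mL·hr

Trapezoidal AUC_0→17.75:
  [0→0.5]: (7.80+7.13)/2 × 0.5 = 3.7325
  [0.5→4.5]: (7.13+3.50)/2 × 4 = 21.26
  [4.5→10.5]: (3.50+1.20)/2 × 6 = 14.1
  [10.5→13.5]: (1.20+0.71)/2 × 3 = 2.865
  [13.5→14.5]: (0.71+0.59)/2 × 1 = 0.65
  [14.5→14.75]: (0.59+0.56)/2 × 0.25 = 0.14375
  [14.75→17.75]: (0.56+0.33)/2 × 3 = 1.335
  Sum = 44.08625 µg/mL·hr
Extrapolated tail: C_last / k_e = 0.33 / 0.178 = 1.854
AUC_0→∞ = 44.08625 + 1.854 = 45.94025 µg/mL·hr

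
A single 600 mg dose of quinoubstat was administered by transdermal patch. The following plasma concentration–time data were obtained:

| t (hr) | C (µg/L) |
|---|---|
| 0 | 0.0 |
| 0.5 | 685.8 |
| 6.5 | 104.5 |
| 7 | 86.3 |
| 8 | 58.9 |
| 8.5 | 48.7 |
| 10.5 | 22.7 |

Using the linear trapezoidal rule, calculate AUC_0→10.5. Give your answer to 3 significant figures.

AUC = 2760 µg/L·hr

Trapezoidal AUC_0→10.5:
  [0→0.5]: (0.0+685.8)/2 × 0.5 = 171.45
  [0.5→6.5]: (685.8+104.5)/2 × 6 = 2370.9
  [6.5→7]: (104.5+86.3)/2 × 0.5 = 47.7
  [7→8]: (86.3+58.9)/2 × 1 = 72.6
  [8→8.5]: (58.9+48.7)/2 × 0.5 = 26.9
  [8.5→10.5]: (48.7+22.7)/2 × 2 = 71.4
  Sum = 2760.95 µg/L·hr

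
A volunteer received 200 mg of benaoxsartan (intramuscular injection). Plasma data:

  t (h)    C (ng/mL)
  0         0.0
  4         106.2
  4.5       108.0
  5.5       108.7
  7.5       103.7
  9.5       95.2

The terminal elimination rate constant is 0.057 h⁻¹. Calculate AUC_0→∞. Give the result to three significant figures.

Trapezoidal AUC_0→9.5:
  [0→4]: (0.0+106.2)/2 × 4 = 212.4
  [4→4.5]: (106.2+108.0)/2 × 0.5 = 53.55
  [4.5→5.5]: (108.0+108.7)/2 × 1 = 108.35
  [5.5→7.5]: (108.7+103.7)/2 × 2 = 212.4
  [7.5→9.5]: (103.7+95.2)/2 × 2 = 198.9
  Sum = 785.6 ng/mL·h
Extrapolated tail: C_last / k_e = 95.2 / 0.057 = 1670.175
AUC_0→∞ = 785.6 + 1670.175 = 2455.775 ng/mL·h

AUC = 2460 ng/mL·h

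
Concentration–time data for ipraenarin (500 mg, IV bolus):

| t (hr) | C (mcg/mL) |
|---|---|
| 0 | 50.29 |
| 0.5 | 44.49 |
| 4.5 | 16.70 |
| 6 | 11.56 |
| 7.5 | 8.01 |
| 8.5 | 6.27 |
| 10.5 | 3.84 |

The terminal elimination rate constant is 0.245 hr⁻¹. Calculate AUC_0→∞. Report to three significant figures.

AUC = 215 mcg/mL·hr

Trapezoidal AUC_0→10.5:
  [0→0.5]: (50.29+44.49)/2 × 0.5 = 23.695
  [0.5→4.5]: (44.49+16.70)/2 × 4 = 122.38
  [4.5→6]: (16.70+11.56)/2 × 1.5 = 21.195
  [6→7.5]: (11.56+8.01)/2 × 1.5 = 14.6775
  [7.5→8.5]: (8.01+6.27)/2 × 1 = 7.14
  [8.5→10.5]: (6.27+3.84)/2 × 2 = 10.11
  Sum = 199.1975 mcg/mL·hr
Extrapolated tail: C_last / k_e = 3.84 / 0.245 = 15.673
AUC_0→∞ = 199.1975 + 15.673 = 214.8705 mcg/mL·hr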